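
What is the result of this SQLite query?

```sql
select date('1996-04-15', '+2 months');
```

Adding +2 months to 1996-04-15 gives 1996-06-15.

1996-06-15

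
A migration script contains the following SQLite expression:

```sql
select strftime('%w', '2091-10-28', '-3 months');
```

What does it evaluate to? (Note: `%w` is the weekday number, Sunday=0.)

First apply '-3 months': 2091-10-28 → 2091-07-28.
2091-07-28 is a Saturday; with Sunday=0 that is 6.

6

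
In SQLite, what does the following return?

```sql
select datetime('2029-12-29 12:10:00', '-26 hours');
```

2029-12-28 10:10:00

-26 hours from 2029-12-29 12:10:00 is 2029-12-28 10:10:00 (crosses midnight).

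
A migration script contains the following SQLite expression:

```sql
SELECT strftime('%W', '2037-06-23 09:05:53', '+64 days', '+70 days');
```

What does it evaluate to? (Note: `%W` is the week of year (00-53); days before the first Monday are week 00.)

44

First apply '+64 days', '+70 days': 2037-06-23 09:05:53 → 2037-11-04 09:05:53.
2037-11-04 is a Wednesday. SQLite's %W counts Mondays since the year started; the result is 44.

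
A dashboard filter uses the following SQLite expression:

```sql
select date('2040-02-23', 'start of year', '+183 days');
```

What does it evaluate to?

2040-07-02

`start of year` rewinds 2040-02-23 to 2040-01-01.
Applying '+183 days' to 2040-01-01: counting 183 days forward gives 2040-07-02.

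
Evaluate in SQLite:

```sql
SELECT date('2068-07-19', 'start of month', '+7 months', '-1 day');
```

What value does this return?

2069-01-31

`start of month` rewinds 2068-07-19 to 2068-07-01.
Adding +7 months to 2068-07-01 gives 2069-02-01.
Going back 1 day from 2069-02-01 reaches 2069-01-31 (last day of January, 31 days).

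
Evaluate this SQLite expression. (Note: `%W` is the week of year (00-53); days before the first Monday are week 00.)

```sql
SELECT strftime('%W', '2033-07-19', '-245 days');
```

First apply '-245 days': 2033-07-19 → 2032-11-16.
2032-11-16 is a Tuesday. SQLite's %W counts Mondays since the year started; the result is 46.

46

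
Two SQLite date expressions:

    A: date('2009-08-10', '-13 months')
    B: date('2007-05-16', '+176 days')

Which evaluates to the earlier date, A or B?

B

A = 2008-07-10.
B = 2007-11-08.
B is earlier.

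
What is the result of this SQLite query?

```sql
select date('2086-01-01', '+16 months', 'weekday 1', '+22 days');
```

2087-05-27

Adding +16 months to 2086-01-01 gives 2087-05-01.
`weekday 1` advances to the next Monday; 2087-05-01 is a Thursday, so it moves forward to 2087-05-05.
Advancing 22 more days within May lands on 2087-05-27.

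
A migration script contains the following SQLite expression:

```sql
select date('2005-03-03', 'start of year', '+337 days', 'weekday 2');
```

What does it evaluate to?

`start of year` rewinds 2005-03-03 to 2005-01-01.
Applying '+337 days' to 2005-01-01: counting 337 days forward gives 2005-12-04.
`weekday 2` advances to the next Tuesday; 2005-12-04 is a Sunday, so it moves forward to 2005-12-06.

2005-12-06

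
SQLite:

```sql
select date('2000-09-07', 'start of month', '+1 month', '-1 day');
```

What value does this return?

2000-09-30

`start of month` rewinds 2000-09-07 to 2000-09-01.
Adding +1 month to 2000-09-01 gives 2000-10-01.
Going back 1 day from 2000-10-01 reaches 2000-09-30 (last day of September, 30 days).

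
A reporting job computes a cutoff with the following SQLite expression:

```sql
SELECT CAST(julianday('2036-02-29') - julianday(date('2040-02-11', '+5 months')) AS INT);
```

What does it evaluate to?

-1594

Adding +5 months to 2040-02-11 gives 2040-07-11.
0 days remain in February 2036 after the 29th (29 − 29).
Full months from March 2036 through June 2040 contribute their day counts.
Then 11 days into July 2040.
Total: 0 + 31 + 30 + 31 + 30 + 31 + 31 + 30 + 31 + 30 + 31 + 31 + 28 + 31 + 30 + 31 + 30 + 31 + 31 + 30 + 31 + 30 + 31 + 31 + 28 + 31 + 30 + 31 + 30 + 31 + 31 + 30 + 31 + 30 + 31 + 31 + 28 + 31 + 30 + 31 + 30 + 31 + 31 + 30 + 31 + 30 + 31 + 31 + 29 + 31 + 30 + 31 + 30 + 11 = 1594.
The subtraction is earlier − later, so the result is −1594 → -1594.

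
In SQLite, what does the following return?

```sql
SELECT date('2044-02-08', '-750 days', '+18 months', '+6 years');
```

Applying '-750 days' to 2044-02-08: counting 750 days back gives 2042-01-19.
Adding +18 months to 2042-01-19 gives 2043-07-19.
Adding +6 years to 2043-07-19 gives 2049-07-19.

2049-07-19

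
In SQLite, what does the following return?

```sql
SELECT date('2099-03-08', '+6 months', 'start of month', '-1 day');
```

Adding +6 months to 2099-03-08 gives 2099-09-08.
`start of month` rewinds 2099-09-08 to 2099-09-01.
Going back 1 day from 2099-09-01 reaches 2099-08-31 (last day of August, 31 days).

2099-08-31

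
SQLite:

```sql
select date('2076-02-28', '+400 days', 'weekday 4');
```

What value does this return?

2077-04-08

Applying '+400 days' to 2076-02-28: counting 400 days forward gives 2077-04-03.
`weekday 4` advances to the next Thursday; 2077-04-03 is a Saturday, so it moves forward to 2077-04-08.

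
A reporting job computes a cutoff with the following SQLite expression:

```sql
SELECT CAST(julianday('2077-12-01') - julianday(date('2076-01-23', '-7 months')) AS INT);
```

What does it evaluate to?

Adding -7 months to 2076-01-23 gives 2075-06-23.
7 days remain in June 2075 after the 23rd (30 − 23).
Full months from July 2075 through November 2077 contribute their day counts.
Then 1 day into December 2077.
Total: 7 + 31 + 31 + 30 + 31 + 30 + 31 + 31 + 29 + 31 + 30 + 31 + 30 + 31 + 31 + 30 + 31 + 30 + 31 + 31 + 28 + 31 + 30 + 31 + 30 + 31 + 31 + 30 + 31 + 30 + 1 = 892.

892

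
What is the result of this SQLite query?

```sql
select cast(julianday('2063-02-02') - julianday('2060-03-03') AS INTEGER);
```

1066

28 days remain in March 2060 after the 3rd (31 − 3).
Full months from April 2060 through January 2063 contribute their day counts.
Then 2 days into February 2063.
Total: 28 + 30 + 31 + 30 + 31 + 31 + 30 + 31 + 30 + 31 + 31 + 28 + 31 + 30 + 31 + 30 + 31 + 31 + 30 + 31 + 30 + 31 + 31 + 28 + 31 + 30 + 31 + 30 + 31 + 31 + 30 + 31 + 30 + 31 + 31 + 2 = 1066.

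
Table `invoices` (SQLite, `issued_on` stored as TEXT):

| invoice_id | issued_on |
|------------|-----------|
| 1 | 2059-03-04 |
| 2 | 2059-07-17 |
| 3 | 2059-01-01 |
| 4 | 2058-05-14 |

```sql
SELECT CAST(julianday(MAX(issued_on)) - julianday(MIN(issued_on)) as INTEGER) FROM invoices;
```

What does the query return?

MIN = 2058-05-14, MAX = 2059-07-17.
17 days remain in May 2058 after the 14th (31 − 14).
Full months from June 2058 through June 2059 contribute their day counts.
Then 17 days into July 2059.
Total: 17 + 30 + 31 + 31 + 30 + 31 + 30 + 31 + 31 + 28 + 31 + 30 + 31 + 30 + 17 = 429.

429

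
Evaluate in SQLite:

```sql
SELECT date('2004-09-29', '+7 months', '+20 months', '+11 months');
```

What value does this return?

Adding +7 months to 2004-09-29 gives 2005-04-29.
Adding +20 months to 2005-04-29 gives 2006-12-29.
Adding +11 months to 2006-12-29 gives 2007-11-29.

2007-11-29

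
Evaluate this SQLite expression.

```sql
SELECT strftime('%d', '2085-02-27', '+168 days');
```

First apply '+168 days': 2085-02-27 → 2085-08-14.
`%d` extracts the 2-digit day of month: 14.

14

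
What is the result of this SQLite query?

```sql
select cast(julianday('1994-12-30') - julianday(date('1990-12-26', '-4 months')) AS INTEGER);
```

Adding -4 months to 1990-12-26 gives 1990-08-26.
5 days remain in August 1990 after the 26th (31 − 26).
Full months from September 1990 through November 1994 contribute their day counts.
Then 30 days into December 1994.
Total: 5 + 30 + 31 + 30 + 31 + 31 + 28 + 31 + 30 + 31 + 30 + 31 + 31 + 30 + 31 + 30 + 31 + 31 + 29 + 31 + 30 + 31 + 30 + 31 + 31 + 30 + 31 + 30 + 31 + 31 + 28 + 31 + 30 + 31 + 30 + 31 + 31 + 30 + 31 + 30 + 31 + 31 + 28 + 31 + 30 + 31 + 30 + 31 + 31 + 30 + 31 + 30 + 30 = 1587.

1587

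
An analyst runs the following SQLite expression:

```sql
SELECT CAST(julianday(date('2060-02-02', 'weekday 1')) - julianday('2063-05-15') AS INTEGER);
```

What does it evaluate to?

`weekday 1` advances to the next Monday; 2060-02-02 is already a Monday, so it stays at 2060-02-02.
27 days remain in February 2060 after the 2nd (29 − 2).
Full months from March 2060 through April 2063 contribute their day counts.
Then 15 days into May 2063.
Total: 27 + 31 + 30 + 31 + 30 + 31 + 31 + 30 + 31 + 30 + 31 + 31 + 28 + 31 + 30 + 31 + 30 + 31 + 31 + 30 + 31 + 30 + 31 + 31 + 28 + 31 + 30 + 31 + 30 + 31 + 31 + 30 + 31 + 30 + 31 + 31 + 28 + 31 + 30 + 15 = 1198.
The subtraction is earlier − later, so the result is −1198 → -1198.

-1198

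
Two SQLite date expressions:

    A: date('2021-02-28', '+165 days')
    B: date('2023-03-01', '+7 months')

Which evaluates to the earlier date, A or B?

A = 2021-08-12.
B = 2023-10-01.
A is earlier.

A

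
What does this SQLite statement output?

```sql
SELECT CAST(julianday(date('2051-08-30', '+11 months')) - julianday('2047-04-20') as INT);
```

1928

Adding +11 months to 2051-08-30 gives 2052-07-30.
10 days remain in April 2047 after the 20th (30 − 20).
Full months from May 2047 through June 2052 contribute their day counts.
Then 30 days into July 2052.
Total: 10 + 31 + 30 + 31 + 31 + 30 + 31 + 30 + 31 + 31 + 29 + 31 + 30 + 31 + 30 + 31 + 31 + 30 + 31 + 30 + 31 + 31 + 28 + 31 + 30 + 31 + 30 + 31 + 31 + 30 + 31 + 30 + 31 + 31 + 28 + 31 + 30 + 31 + 30 + 31 + 31 + 30 + 31 + 30 + 31 + 31 + 28 + 31 + 30 + 31 + 30 + 31 + 31 + 30 + 31 + 30 + 31 + 31 + 29 + 31 + 30 + 31 + 30 + 30 = 1928.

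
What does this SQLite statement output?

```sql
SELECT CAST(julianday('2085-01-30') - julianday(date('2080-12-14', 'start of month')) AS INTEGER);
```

`start of month` rewinds 2080-12-14 to 2080-12-01.
30 days remain in December 2080 after the 1st (31 − 1).
Full months from January 2081 through December 2084 contribute their day counts.
Then 30 days into January 2085.
Total: 30 + 31 + 28 + 31 + 30 + 31 + 30 + 31 + 31 + 30 + 31 + 30 + 31 + 31 + 28 + 31 + 30 + 31 + 30 + 31 + 31 + 30 + 31 + 30 + 31 + 31 + 28 + 31 + 30 + 31 + 30 + 31 + 31 + 30 + 31 + 30 + 31 + 31 + 29 + 31 + 30 + 31 + 30 + 31 + 31 + 30 + 31 + 30 + 31 + 30 = 1521.

1521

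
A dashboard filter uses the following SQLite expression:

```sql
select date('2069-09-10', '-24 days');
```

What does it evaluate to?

2069-08-17

Going back 10 days from 2069-09-10 reaches 2069-08-31 (last day of August, 31 days).
Going back 14 days within August lands on 2069-08-17.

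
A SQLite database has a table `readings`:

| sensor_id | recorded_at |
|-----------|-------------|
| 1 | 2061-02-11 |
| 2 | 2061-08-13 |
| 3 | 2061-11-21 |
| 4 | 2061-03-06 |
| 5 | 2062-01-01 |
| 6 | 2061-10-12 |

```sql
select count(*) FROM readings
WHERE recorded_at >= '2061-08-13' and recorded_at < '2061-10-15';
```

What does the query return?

2

Rows in [2061-08-13, 2061-10-15): 2061-08-13, 2061-10-12 → 2 rows.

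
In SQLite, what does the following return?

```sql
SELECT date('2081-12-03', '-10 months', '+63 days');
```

2081-04-07

Adding -10 months to 2081-12-03 gives 2081-02-03.
Applying '+63 days' to 2081-02-03: counting 63 days forward gives 2081-04-07.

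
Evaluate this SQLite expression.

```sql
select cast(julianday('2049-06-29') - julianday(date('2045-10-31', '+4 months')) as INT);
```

Adding +4 months to 2045-10-31 targets 2046-02-31. February 2046 has only 28 days, so SQLite normalizes the 3-day overflow forward to 2046-03-03.
28 days remain in March 2046 after the 3rd (31 − 3).
Full months from April 2046 through May 2049 contribute their day counts.
Then 29 days into June 2049.
Total: 28 + 30 + 31 + 30 + 31 + 31 + 30 + 31 + 30 + 31 + 31 + 28 + 31 + 30 + 31 + 30 + 31 + 31 + 30 + 31 + 30 + 31 + 31 + 29 + 31 + 30 + 31 + 30 + 31 + 31 + 30 + 31 + 30 + 31 + 31 + 28 + 31 + 30 + 31 + 29 = 1214.

1214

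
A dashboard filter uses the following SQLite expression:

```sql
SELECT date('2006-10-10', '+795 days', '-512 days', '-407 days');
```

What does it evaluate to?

Applying '+795 days' to 2006-10-10: counting 795 days forward gives 2008-12-13.
Applying '-512 days' to 2008-12-13: counting 512 days back gives 2007-07-20.
Applying '-407 days' to 2007-07-20: counting 407 days back gives 2006-06-08.

2006-06-08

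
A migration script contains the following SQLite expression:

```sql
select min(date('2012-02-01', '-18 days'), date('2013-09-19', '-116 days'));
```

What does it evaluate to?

date('2012-02-01', '-18 days') → 2012-01-14.
date('2013-09-19', '-116 days') → 2013-05-26.
Earlier of the two is 2012-01-14.

2012-01-14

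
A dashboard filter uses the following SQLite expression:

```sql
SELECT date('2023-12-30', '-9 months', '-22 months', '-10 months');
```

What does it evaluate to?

Adding -9 months to 2023-12-30 gives 2023-03-30.
Adding -22 months to 2023-03-30 gives 2021-05-30.
Adding -10 months to 2021-05-30 gives 2020-07-30.

2020-07-30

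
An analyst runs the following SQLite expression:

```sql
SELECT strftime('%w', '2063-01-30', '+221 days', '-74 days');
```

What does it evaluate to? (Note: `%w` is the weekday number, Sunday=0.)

First apply '+221 days', '-74 days': 2063-01-30 → 2063-06-26.
2063-06-26 is a Tuesday; with Sunday=0 that is 2.

2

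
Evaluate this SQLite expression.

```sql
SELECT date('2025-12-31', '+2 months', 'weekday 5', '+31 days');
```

2026-04-06

Adding +2 months to 2025-12-31 targets 2026-02-31. February 2026 has only 28 days, so SQLite normalizes the 3-day overflow forward to 2026-03-03.
`weekday 5` advances to the next Friday; 2026-03-03 is a Tuesday, so it moves forward to 2026-03-06.
March 2026 has 31 days; 25 remain after the 6th, so 26 days reach 2026-04-01.
Advancing 5 more days within April lands on 2026-04-06.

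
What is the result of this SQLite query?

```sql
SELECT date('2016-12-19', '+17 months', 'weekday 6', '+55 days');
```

2018-07-13

Adding +17 months to 2016-12-19 gives 2018-05-19.
`weekday 6` advances to the next Saturday; 2018-05-19 is already a Saturday, so it stays at 2018-05-19.
Applying '+55 days' to 2018-05-19: counting 55 days forward gives 2018-07-13.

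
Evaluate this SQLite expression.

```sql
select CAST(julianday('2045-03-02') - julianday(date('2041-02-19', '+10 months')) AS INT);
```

1169

Adding +10 months to 2041-02-19 gives 2041-12-19.
12 days remain in December 2041 after the 19th (31 − 19).
Full months from January 2042 through February 2045 contribute their day counts.
Then 2 days into March 2045.
Total: 12 + 31 + 28 + 31 + 30 + 31 + 30 + 31 + 31 + 30 + 31 + 30 + 31 + 31 + 28 + 31 + 30 + 31 + 30 + 31 + 31 + 30 + 31 + 30 + 31 + 31 + 29 + 31 + 30 + 31 + 30 + 31 + 31 + 30 + 31 + 30 + 31 + 31 + 28 + 2 = 1169.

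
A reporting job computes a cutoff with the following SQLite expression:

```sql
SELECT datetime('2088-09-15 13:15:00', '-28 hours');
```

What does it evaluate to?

2088-09-14 09:15:00

-28 hours from 2088-09-15 13:15:00 is 2088-09-14 09:15:00 (crosses midnight).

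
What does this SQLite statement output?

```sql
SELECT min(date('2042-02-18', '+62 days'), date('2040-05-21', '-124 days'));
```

2040-01-18

date('2042-02-18', '+62 days') → 2042-04-21.
date('2040-05-21', '-124 days') → 2040-01-18.
Earlier of the two is 2040-01-18.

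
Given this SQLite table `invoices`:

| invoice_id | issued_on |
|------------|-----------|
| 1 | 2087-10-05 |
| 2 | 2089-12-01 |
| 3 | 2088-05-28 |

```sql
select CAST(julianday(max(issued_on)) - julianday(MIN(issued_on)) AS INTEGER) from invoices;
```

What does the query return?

MIN = 2087-10-05, MAX = 2089-12-01.
26 days remain in October 2087 after the 5th (31 − 5).
Full months from November 2087 through November 2089 contribute their day counts.
Then 1 day into December 2089.
Total: 26 + 30 + 31 + 31 + 29 + 31 + 30 + 31 + 30 + 31 + 31 + 30 + 31 + 30 + 31 + 31 + 28 + 31 + 30 + 31 + 30 + 31 + 31 + 30 + 31 + 30 + 1 = 788.

788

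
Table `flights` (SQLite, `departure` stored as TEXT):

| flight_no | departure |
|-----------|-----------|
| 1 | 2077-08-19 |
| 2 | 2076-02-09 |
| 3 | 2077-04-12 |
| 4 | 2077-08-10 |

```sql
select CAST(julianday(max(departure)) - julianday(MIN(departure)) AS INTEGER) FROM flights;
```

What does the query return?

MIN = 2076-02-09, MAX = 2077-08-19.
20 days remain in February 2076 after the 9th (29 − 9).
Full months from March 2076 through July 2077 contribute their day counts.
Then 19 days into August 2077.
Total: 20 + 31 + 30 + 31 + 30 + 31 + 31 + 30 + 31 + 30 + 31 + 31 + 28 + 31 + 30 + 31 + 30 + 31 + 19 = 557.

557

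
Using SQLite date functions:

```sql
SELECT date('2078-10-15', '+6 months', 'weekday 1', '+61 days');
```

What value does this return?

2079-06-17

Adding +6 months to 2078-10-15 gives 2079-04-15.
`weekday 1` advances to the next Monday; 2079-04-15 is a Saturday, so it moves forward to 2079-04-17.
Applying '+61 days' to 2079-04-17: counting 61 days forward gives 2079-06-17.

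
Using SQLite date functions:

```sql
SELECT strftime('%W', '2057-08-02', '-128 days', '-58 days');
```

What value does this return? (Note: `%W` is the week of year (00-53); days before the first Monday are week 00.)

04

First apply '-128 days', '-58 days': 2057-08-02 → 2057-01-28.
2057-01-28 is a Sunday. SQLite's %W counts Mondays since the year started; the result is 04.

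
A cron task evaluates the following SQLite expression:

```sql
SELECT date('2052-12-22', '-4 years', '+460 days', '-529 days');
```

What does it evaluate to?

2048-10-14

Adding -4 years to 2052-12-22 gives 2048-12-22.
Applying '+460 days' to 2048-12-22: counting 460 days forward gives 2050-03-27.
Applying '-529 days' to 2050-03-27: counting 529 days back gives 2048-10-14.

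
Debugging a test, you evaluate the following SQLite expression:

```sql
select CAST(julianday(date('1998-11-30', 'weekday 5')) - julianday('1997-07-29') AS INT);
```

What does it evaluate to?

`weekday 5` advances to the next Friday; 1998-11-30 is a Monday, so it moves forward to 1998-12-04.
2 days remain in July 1997 after the 29th (31 − 29).
Full months from August 1997 through November 1998 contribute their day counts.
Then 4 days into December 1998.
Total: 2 + 31 + 30 + 31 + 30 + 31 + 31 + 28 + 31 + 30 + 31 + 30 + 31 + 31 + 30 + 31 + 30 + 4 = 493.

493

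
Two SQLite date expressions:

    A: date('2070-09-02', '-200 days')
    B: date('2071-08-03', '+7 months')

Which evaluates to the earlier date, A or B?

A = 2070-02-14.
B = 2072-03-03.
A is earlier.

A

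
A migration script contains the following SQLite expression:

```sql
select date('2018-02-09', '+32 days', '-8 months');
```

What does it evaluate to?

2017-07-13

February 2018 has 28 days; 19 remain after the 9th, so 20 days reach 2018-03-01.
Advancing 12 more days within March lands on 2018-03-13.
Adding -8 months to 2018-03-13 gives 2017-07-13.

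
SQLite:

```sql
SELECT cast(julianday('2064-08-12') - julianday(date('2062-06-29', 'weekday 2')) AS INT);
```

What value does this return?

770

`weekday 2` advances to the next Tuesday; 2062-06-29 is a Thursday, so it moves forward to 2062-07-04.
27 days remain in July 2062 after the 4th (31 − 4).
Full months from August 2062 through July 2064 contribute their day counts.
Then 12 days into August 2064.
Total: 27 + 31 + 30 + 31 + 30 + 31 + 31 + 28 + 31 + 30 + 31 + 30 + 31 + 31 + 30 + 31 + 30 + 31 + 31 + 29 + 31 + 30 + 31 + 30 + 31 + 12 = 770.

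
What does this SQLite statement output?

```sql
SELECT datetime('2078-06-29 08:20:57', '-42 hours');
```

-42 hours from 2078-06-29 08:20:57 is 2078-06-27 14:20:57 (crosses midnight).

2078-06-27 14:20:57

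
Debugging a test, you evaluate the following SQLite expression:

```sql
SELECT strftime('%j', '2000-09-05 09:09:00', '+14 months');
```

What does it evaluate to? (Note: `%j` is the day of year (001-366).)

First apply '+14 months': 2000-09-05 09:09:00 → 2001-11-05 09:09:00.
Day-of-year for 2001-11-05: days since 2001-01-01 inclusive = 309, zero-padded to 309.

309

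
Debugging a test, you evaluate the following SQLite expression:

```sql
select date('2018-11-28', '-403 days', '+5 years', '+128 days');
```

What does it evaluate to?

Applying '-403 days' to 2018-11-28: counting 403 days back gives 2017-10-21.
Adding +5 years to 2017-10-21 gives 2022-10-21.
Applying '+128 days' to 2022-10-21: counting 128 days forward gives 2023-02-26.

2023-02-26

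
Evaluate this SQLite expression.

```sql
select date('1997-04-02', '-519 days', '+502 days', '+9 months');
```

Applying '-519 days' to 1997-04-02: counting 519 days back gives 1995-10-31.
Applying '+502 days' to 1995-10-31: counting 502 days forward gives 1997-03-16.
Adding +9 months to 1997-03-16 gives 1997-12-16.

1997-12-16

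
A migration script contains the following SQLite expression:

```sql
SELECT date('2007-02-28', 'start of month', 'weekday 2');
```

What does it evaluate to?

2007-02-06

`start of month` rewinds 2007-02-28 to 2007-02-01.
`weekday 2` advances to the next Tuesday; 2007-02-01 is a Thursday, so it moves forward to 2007-02-06.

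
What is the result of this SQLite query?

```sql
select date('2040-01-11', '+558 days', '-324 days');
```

2040-09-01

Applying '+558 days' to 2040-01-11: counting 558 days forward gives 2041-07-22.
Applying '-324 days' to 2041-07-22: counting 324 days back gives 2040-09-01.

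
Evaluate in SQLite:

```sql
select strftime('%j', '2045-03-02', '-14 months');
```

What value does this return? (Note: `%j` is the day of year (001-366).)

002

First apply '-14 months': 2045-03-02 → 2044-01-02.
Day-of-year for 2044-01-02: days since 2044-01-01 inclusive = 2, zero-padded to 002.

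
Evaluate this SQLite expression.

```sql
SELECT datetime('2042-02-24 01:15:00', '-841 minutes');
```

2042-02-23 11:14:00

841 minutes = 14h 1m; -841 minutes from 2042-02-24 01:15:00 is 2042-02-23 11:14:00 (crosses midnight).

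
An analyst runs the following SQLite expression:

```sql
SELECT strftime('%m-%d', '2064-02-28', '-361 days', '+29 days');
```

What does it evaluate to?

04-02

First apply '-361 days', '+29 days': 2064-02-28 → 2063-04-02.
`%m-%d` extracts the month-day: 04-02.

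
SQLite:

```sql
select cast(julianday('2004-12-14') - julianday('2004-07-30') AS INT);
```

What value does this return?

137

1 day remains in July 2004 after the 30th (31 − 30).
August 2004: 31 days.
September 2004: 30 days.
October 2004: 31 days.
November 2004: 30 days.
Then 14 days into December 2004.
Total: 1 + 31 + 30 + 31 + 30 + 14 = 137.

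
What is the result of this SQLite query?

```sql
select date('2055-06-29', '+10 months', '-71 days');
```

Adding +10 months to 2055-06-29 gives 2056-04-29.
Applying '-71 days' to 2056-04-29: counting 71 days back gives 2056-02-18.

2056-02-18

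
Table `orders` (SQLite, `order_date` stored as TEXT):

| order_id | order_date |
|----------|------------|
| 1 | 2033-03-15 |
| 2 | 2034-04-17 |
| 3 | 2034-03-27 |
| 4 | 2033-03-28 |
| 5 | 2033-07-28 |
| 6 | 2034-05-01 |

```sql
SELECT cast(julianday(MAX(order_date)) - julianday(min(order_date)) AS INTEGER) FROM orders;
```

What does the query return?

MIN = 2033-03-15, MAX = 2034-05-01.
16 days remain in March 2033 after the 15th (31 − 15).
Full months from April 2033 through April 2034 contribute their day counts.
Then 1 day into May 2034.
Total: 16 + 30 + 31 + 30 + 31 + 31 + 30 + 31 + 30 + 31 + 31 + 28 + 31 + 30 + 1 = 412.

412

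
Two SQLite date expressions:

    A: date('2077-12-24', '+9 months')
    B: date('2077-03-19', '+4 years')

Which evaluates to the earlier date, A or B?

A = 2078-09-24.
B = 2081-03-19.
A is earlier.

A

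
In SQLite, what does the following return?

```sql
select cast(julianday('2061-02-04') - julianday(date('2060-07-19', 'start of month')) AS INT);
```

218

`start of month` rewinds 2060-07-19 to 2060-07-01.
30 days remain in July 2060 after the 1st (31 − 1).
Full months from August 2060 through January 2061 contribute their day counts.
Then 4 days into February 2061.
Total: 30 + 31 + 30 + 31 + 30 + 31 + 31 + 4 = 218.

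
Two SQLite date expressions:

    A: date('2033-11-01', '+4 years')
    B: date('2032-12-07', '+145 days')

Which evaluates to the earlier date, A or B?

B

A = 2037-11-01.
B = 2033-05-01.
B is earlier.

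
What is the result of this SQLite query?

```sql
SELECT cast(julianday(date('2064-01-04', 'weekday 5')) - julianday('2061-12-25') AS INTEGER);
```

740

`weekday 5` advances to the next Friday; 2064-01-04 is already a Friday, so it stays at 2064-01-04.
6 days remain in December 2061 after the 25th (31 − 25).
Full months from January 2062 through December 2063 contribute their day counts.
Then 4 days into January 2064.
Total: 6 + 31 + 28 + 31 + 30 + 31 + 30 + 31 + 31 + 30 + 31 + 30 + 31 + 31 + 28 + 31 + 30 + 31 + 30 + 31 + 31 + 30 + 31 + 30 + 31 + 4 = 740.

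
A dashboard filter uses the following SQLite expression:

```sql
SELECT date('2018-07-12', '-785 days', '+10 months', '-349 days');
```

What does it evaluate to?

2016-04-03

Applying '-785 days' to 2018-07-12: counting 785 days back gives 2016-05-18.
Adding +10 months to 2016-05-18 gives 2017-03-18.
Applying '-349 days' to 2017-03-18: counting 349 days back gives 2016-04-03.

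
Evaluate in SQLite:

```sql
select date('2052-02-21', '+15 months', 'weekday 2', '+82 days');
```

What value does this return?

Adding +15 months to 2052-02-21 gives 2053-05-21.
`weekday 2` advances to the next Tuesday; 2053-05-21 is a Wednesday, so it moves forward to 2053-05-27.
Applying '+82 days' to 2053-05-27: counting 82 days forward gives 2053-08-17.

2053-08-17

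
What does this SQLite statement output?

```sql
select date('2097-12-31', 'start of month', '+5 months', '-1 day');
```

`start of month` rewinds 2097-12-31 to 2097-12-01.
Adding +5 months to 2097-12-01 gives 2098-05-01.
Going back 1 day from 2098-05-01 reaches 2098-04-30 (last day of April, 30 days).

2098-04-30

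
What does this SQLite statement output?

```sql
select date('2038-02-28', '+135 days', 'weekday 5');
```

Applying '+135 days' to 2038-02-28: counting 135 days forward gives 2038-07-13.
`weekday 5` advances to the next Friday; 2038-07-13 is a Tuesday, so it moves forward to 2038-07-16.

2038-07-16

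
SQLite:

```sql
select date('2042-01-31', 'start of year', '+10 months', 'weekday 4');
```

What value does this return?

2042-11-06

`start of year` rewinds 2042-01-31 to 2042-01-01.
Adding +10 months to 2042-01-01 gives 2042-11-01.
`weekday 4` advances to the next Thursday; 2042-11-01 is a Saturday, so it moves forward to 2042-11-06.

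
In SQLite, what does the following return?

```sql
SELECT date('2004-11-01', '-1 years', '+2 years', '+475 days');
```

Adding -1 year to 2004-11-01 gives 2003-11-01.
Adding +2 years to 2003-11-01 gives 2005-11-01.
Applying '+475 days' to 2005-11-01: counting 475 days forward gives 2007-02-19.

2007-02-19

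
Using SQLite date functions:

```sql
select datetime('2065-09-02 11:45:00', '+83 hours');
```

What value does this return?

2065-09-05 22:45:00

+83 hours from 2065-09-02 11:45:00 is 2065-09-05 22:45:00 (crosses midnight).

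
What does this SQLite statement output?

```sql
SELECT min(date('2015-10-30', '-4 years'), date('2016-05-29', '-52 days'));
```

date('2015-10-30', '-4 years') → 2011-10-30.
date('2016-05-29', '-52 days') → 2016-04-07.
Earlier of the two is 2011-10-30.

2011-10-30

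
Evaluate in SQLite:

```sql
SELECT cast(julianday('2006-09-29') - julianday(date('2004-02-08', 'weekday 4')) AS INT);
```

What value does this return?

960

`weekday 4` advances to the next Thursday; 2004-02-08 is a Sunday, so it moves forward to 2004-02-12.
17 days remain in February 2004 after the 12th (29 − 12).
Full months from March 2004 through August 2006 contribute their day counts.
Then 29 days into September 2006.
Total: 17 + 31 + 30 + 31 + 30 + 31 + 31 + 30 + 31 + 30 + 31 + 31 + 28 + 31 + 30 + 31 + 30 + 31 + 31 + 30 + 31 + 30 + 31 + 31 + 28 + 31 + 30 + 31 + 30 + 31 + 31 + 29 = 960.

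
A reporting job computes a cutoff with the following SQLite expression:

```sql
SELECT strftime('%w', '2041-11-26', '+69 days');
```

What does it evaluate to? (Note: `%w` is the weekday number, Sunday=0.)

First apply '+69 days': 2041-11-26 → 2042-02-03.
2042-02-03 is a Monday; with Sunday=0 that is 1.

1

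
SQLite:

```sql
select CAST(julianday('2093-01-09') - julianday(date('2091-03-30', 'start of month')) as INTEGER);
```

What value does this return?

680

`start of month` rewinds 2091-03-30 to 2091-03-01.
30 days remain in March 2091 after the 1st (31 − 1).
Full months from April 2091 through December 2092 contribute their day counts.
Then 9 days into January 2093.
Total: 30 + 30 + 31 + 30 + 31 + 31 + 30 + 31 + 30 + 31 + 31 + 29 + 31 + 30 + 31 + 30 + 31 + 31 + 30 + 31 + 30 + 31 + 9 = 680.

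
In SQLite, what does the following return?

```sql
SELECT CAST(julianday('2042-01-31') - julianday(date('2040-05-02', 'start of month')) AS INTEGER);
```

640

`start of month` rewinds 2040-05-02 to 2040-05-01.
30 days remain in May 2040 after the 1st (31 − 1).
Full months from June 2040 through December 2041 contribute their day counts.
Then 31 days into January 2042.
Total: 30 + 30 + 31 + 31 + 30 + 31 + 30 + 31 + 31 + 28 + 31 + 30 + 31 + 30 + 31 + 31 + 30 + 31 + 30 + 31 + 31 = 640.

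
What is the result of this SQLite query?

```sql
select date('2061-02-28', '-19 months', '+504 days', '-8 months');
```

Adding -19 months to 2061-02-28 gives 2059-07-28.
Applying '+504 days' to 2059-07-28: counting 504 days forward gives 2060-12-13.
Adding -8 months to 2060-12-13 gives 2060-04-13.

2060-04-13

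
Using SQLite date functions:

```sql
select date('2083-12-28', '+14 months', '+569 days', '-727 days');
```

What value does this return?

2084-09-23

Adding +14 months to 2083-12-28 gives 2085-02-28.
Applying '+569 days' to 2085-02-28: counting 569 days forward gives 2086-09-20.
Applying '-727 days' to 2086-09-20: counting 727 days back gives 2084-09-23.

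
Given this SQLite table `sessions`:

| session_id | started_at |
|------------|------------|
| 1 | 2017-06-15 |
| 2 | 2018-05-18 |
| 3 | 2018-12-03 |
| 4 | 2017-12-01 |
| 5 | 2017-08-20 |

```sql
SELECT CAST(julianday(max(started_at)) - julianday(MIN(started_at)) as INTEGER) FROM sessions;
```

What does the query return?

536

MIN = 2017-06-15, MAX = 2018-12-03.
15 days remain in June 2017 after the 15th (30 − 15).
Full months from July 2017 through November 2018 contribute their day counts.
Then 3 days into December 2018.
Total: 15 + 31 + 31 + 30 + 31 + 30 + 31 + 31 + 28 + 31 + 30 + 31 + 30 + 31 + 31 + 30 + 31 + 30 + 3 = 536.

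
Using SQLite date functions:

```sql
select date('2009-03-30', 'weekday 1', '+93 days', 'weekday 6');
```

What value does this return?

2009-07-04

`weekday 1` advances to the next Monday; 2009-03-30 is already a Monday, so it stays at 2009-03-30.
Applying '+93 days' to 2009-03-30: counting 93 days forward gives 2009-07-01.
`weekday 6` advances to the next Saturday; 2009-07-01 is a Wednesday, so it moves forward to 2009-07-04.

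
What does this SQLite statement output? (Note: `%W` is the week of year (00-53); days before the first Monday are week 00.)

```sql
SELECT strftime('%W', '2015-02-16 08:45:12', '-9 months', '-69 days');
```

First apply '-9 months', '-69 days': 2015-02-16 08:45:12 → 2014-03-08 08:45:12.
2014-03-08 is a Saturday. SQLite's %W counts Mondays since the year started; the result is 09.

09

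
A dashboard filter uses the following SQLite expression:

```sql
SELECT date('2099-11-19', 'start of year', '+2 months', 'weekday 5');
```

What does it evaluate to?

`start of year` rewinds 2099-11-19 to 2099-01-01.
Adding +2 months to 2099-01-01 gives 2099-03-01.
`weekday 5` advances to the next Friday; 2099-03-01 is a Sunday, so it moves forward to 2099-03-06.

2099-03-06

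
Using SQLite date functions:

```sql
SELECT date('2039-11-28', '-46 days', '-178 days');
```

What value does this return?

2039-04-18

Applying '-46 days' to 2039-11-28: counting 46 days back gives 2039-10-13.
Applying '-178 days' to 2039-10-13: counting 178 days back gives 2039-04-18.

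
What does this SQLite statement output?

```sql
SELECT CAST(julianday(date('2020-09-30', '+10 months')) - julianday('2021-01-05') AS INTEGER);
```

Adding +10 months to 2020-09-30 gives 2021-07-30.
26 days remain in January 2021 after the 5th (31 − 5).
February 2021: 28 days.
March 2021: 31 days.
April 2021: 30 days.
May 2021: 31 days.
June 2021: 30 days.
Then 30 days into July 2021.
Total: 26 + 28 + 31 + 30 + 31 + 30 + 30 = 206.

206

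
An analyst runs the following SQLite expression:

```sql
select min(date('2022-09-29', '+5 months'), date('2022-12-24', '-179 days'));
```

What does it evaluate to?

date('2022-09-29', '+5 months') → 2023-03-01.
date('2022-12-24', '-179 days') → 2022-06-28.
Earlier of the two is 2022-06-28.

2022-06-28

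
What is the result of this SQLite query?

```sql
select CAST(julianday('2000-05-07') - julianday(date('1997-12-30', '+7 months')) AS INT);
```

647

Adding +7 months to 1997-12-30 gives 1998-07-30.
1 day remains in July 1998 after the 30th (31 − 30).
Full months from August 1998 through April 2000 contribute their day counts.
Then 7 days into May 2000.
Total: 1 + 31 + 30 + 31 + 30 + 31 + 31 + 28 + 31 + 30 + 31 + 30 + 31 + 31 + 30 + 31 + 30 + 31 + 31 + 29 + 31 + 30 + 7 = 647.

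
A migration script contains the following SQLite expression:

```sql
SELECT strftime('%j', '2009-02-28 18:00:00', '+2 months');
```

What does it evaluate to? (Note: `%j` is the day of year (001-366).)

118

First apply '+2 months': 2009-02-28 18:00:00 → 2009-04-28 18:00:00.
Day-of-year for 2009-04-28: days since 2009-01-01 inclusive = 118, zero-padded to 118.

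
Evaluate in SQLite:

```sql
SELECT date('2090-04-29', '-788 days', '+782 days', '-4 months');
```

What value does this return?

Applying '-788 days' to 2090-04-29: counting 788 days back gives 2088-03-02.
Applying '+782 days' to 2088-03-02: counting 782 days forward gives 2090-04-23.
Adding -4 months to 2090-04-23 gives 2089-12-23.

2089-12-23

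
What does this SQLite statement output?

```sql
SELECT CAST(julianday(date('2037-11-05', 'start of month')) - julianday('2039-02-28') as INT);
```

-484

`start of month` rewinds 2037-11-05 to 2037-11-01.
29 days remain in November 2037 after the 1st (30 − 1).
Full months from December 2037 through January 2039 contribute their day counts.
Then 28 days into February 2039.
Total: 29 + 31 + 31 + 28 + 31 + 30 + 31 + 30 + 31 + 31 + 30 + 31 + 30 + 31 + 31 + 28 = 484.
The subtraction is earlier − later, so the result is −484 → -484.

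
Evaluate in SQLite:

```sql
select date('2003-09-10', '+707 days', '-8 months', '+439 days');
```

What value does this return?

2006-03-01

Applying '+707 days' to 2003-09-10: counting 707 days forward gives 2005-08-17.
Adding -8 months to 2005-08-17 gives 2004-12-17.
Applying '+439 days' to 2004-12-17: counting 439 days forward gives 2006-03-01.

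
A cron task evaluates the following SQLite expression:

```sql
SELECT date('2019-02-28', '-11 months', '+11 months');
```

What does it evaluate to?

Adding -11 months to 2019-02-28 gives 2018-03-28.
Adding +11 months to 2018-03-28 gives 2019-02-28.

2019-02-28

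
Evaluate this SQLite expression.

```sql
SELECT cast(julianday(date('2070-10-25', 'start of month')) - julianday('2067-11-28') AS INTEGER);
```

1038

`start of month` rewinds 2070-10-25 to 2070-10-01.
2 days remain in November 2067 after the 28th (30 − 28).
Full months from December 2067 through September 2070 contribute their day counts.
Then 1 day into October 2070.
Total: 2 + 31 + 31 + 29 + 31 + 30 + 31 + 30 + 31 + 31 + 30 + 31 + 30 + 31 + 31 + 28 + 31 + 30 + 31 + 30 + 31 + 31 + 30 + 31 + 30 + 31 + 31 + 28 + 31 + 30 + 31 + 30 + 31 + 31 + 30 + 1 = 1038.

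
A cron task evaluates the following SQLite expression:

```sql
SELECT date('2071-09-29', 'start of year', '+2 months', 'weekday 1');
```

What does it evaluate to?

`start of year` rewinds 2071-09-29 to 2071-01-01.
Adding +2 months to 2071-01-01 gives 2071-03-01.
`weekday 1` advances to the next Monday; 2071-03-01 is a Sunday, so it moves forward to 2071-03-02.

2071-03-02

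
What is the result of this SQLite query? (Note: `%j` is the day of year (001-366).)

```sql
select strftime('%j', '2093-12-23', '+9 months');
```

First apply '+9 months': 2093-12-23 → 2094-09-23.
Day-of-year for 2094-09-23: days since 2094-01-01 inclusive = 266, zero-padded to 266.

266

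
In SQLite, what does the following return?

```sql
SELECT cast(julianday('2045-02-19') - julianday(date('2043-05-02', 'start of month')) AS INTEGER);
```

660

`start of month` rewinds 2043-05-02 to 2043-05-01.
30 days remain in May 2043 after the 1st (31 − 1).
Full months from June 2043 through January 2045 contribute their day counts.
Then 19 days into February 2045.
Total: 30 + 30 + 31 + 31 + 30 + 31 + 30 + 31 + 31 + 29 + 31 + 30 + 31 + 30 + 31 + 31 + 30 + 31 + 30 + 31 + 31 + 19 = 660.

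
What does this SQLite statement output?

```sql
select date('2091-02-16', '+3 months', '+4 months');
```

2091-09-16

Adding +3 months to 2091-02-16 gives 2091-05-16.
Adding +4 months to 2091-05-16 gives 2091-09-16.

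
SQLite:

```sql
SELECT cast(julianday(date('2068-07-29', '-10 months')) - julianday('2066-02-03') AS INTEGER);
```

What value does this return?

603

Adding -10 months to 2068-07-29 gives 2067-09-29.
25 days remain in February 2066 after the 3rd (28 − 3).
Full months from March 2066 through August 2067 contribute their day counts.
Then 29 days into September 2067.
Total: 25 + 31 + 30 + 31 + 30 + 31 + 31 + 30 + 31 + 30 + 31 + 31 + 28 + 31 + 30 + 31 + 30 + 31 + 31 + 29 = 603.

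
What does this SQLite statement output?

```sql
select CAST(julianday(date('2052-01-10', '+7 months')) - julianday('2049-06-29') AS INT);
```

Adding +7 months to 2052-01-10 gives 2052-08-10.
1 day remains in June 2049 after the 29th (30 − 29).
Full months from July 2049 through July 2052 contribute their day counts.
Then 10 days into August 2052.
Total: 1 + 31 + 31 + 30 + 31 + 30 + 31 + 31 + 28 + 31 + 30 + 31 + 30 + 31 + 31 + 30 + 31 + 30 + 31 + 31 + 28 + 31 + 30 + 31 + 30 + 31 + 31 + 30 + 31 + 30 + 31 + 31 + 29 + 31 + 30 + 31 + 30 + 31 + 10 = 1138.

1138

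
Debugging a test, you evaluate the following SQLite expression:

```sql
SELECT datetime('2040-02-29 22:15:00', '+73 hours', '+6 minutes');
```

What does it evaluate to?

2040-03-03 23:21:00

+73 hours from 2040-02-29 22:15:00 is 2040-03-03 23:15:00 (crosses midnight).
+6 minutes from 2040-03-03 23:15:00 is 2040-03-03 23:21:00.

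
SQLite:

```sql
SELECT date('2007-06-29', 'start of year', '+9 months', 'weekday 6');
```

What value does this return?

2007-10-06

`start of year` rewinds 2007-06-29 to 2007-01-01.
Adding +9 months to 2007-01-01 gives 2007-10-01.
`weekday 6` advances to the next Saturday; 2007-10-01 is a Monday, so it moves forward to 2007-10-06.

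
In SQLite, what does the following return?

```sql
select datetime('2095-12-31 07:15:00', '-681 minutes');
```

681 minutes = 11h 21m; -681 minutes from 2095-12-31 07:15:00 is 2095-12-30 19:54:00 (crosses midnight).

2095-12-30 19:54:00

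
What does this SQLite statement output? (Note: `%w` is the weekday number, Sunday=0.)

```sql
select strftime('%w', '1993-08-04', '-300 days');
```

4

First apply '-300 days': 1993-08-04 → 1992-10-08.
1992-10-08 is a Thursday; with Sunday=0 that is 4.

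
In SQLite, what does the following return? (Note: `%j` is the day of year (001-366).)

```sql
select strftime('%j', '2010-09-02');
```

Day-of-year for 2010-09-02: days since 2010-01-01 inclusive = 245, zero-padded to 245.

245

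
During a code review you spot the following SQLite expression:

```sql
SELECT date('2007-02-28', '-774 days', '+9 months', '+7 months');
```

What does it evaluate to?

Applying '-774 days' to 2007-02-28: counting 774 days back gives 2005-01-15.
Adding +9 months to 2005-01-15 gives 2005-10-15.
Adding +7 months to 2005-10-15 gives 2006-05-15.

2006-05-15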